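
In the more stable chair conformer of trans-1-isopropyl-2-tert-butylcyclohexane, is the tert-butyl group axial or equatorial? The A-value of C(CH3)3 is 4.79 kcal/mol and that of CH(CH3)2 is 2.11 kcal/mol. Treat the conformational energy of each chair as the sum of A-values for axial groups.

C1 and C2 have opposite parity, so for the trans isomer the two substituents are e,e in one chair and a,a in the other.
Chair I (tert-butyl axial, isopropyl axial): E = 6.90 kcal/mol.
Chair II (tert-butyl equatorial, isopropyl equatorial): E = 0.00 kcal/mol.
Chair II is the more stable (lower-energy) conformer, and in that chair the tert-butyl group is equatorial.

equatorial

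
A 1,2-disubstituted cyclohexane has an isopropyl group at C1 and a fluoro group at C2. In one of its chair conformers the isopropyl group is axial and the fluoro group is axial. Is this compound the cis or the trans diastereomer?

C1 and C2 have opposite parity, so their axial bonds point in opposite directions.
With opposite-parity carbons, two substituents on the same face are one axial and one equatorial; opposite faces give both axial or both equatorial.
Here the groups are axial/axial → opposite face → trans.

trans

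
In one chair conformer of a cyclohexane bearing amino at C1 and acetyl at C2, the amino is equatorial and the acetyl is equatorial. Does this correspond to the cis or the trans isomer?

trans

C1 and C2 have opposite parity, so their axial bonds point in opposite directions.
With opposite-parity carbons, two substituents on the same face are one axial and one equatorial; opposite faces give both axial or both equatorial.
Here the groups are equatorial/equatorial → opposite face → trans.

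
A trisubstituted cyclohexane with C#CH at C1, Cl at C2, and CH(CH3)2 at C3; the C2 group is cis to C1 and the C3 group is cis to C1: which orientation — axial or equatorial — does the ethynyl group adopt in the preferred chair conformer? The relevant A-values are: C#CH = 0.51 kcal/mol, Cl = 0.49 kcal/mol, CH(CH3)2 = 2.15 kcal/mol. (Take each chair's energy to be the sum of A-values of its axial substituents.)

equatorial

Chair I (ethynyl axial, chloro equatorial, isopropyl axial): E = 2.66 kcal/mol.
Chair II (ethynyl equatorial, chloro axial, isopropyl equatorial): E = 0.49 kcal/mol.
Chair II is the more stable (lower-energy) conformer, and in that chair the ethynyl group is equatorial.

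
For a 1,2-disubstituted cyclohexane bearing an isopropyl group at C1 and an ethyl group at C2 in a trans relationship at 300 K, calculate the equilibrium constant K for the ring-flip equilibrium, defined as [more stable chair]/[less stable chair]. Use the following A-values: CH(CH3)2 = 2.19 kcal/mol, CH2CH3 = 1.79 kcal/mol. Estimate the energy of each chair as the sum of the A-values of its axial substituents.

K ≈ 794

C1 and C2 have opposite parity, so for the trans isomer the two substituents are e,e in one chair and a,a in the other.
Chair I (isopropyl axial, ethyl axial): E = 3.98 kcal/mol; chair II (isopropyl equatorial, ethyl equatorial): E = 0.00 kcal/mol.
ΔG = 3.98 kcal/mol between the two chairs.
K = exp(ΔG/RT) with R = 1.987×10⁻³ kcal mol⁻¹ K⁻¹ and T = 300 K gives K ≈ 794.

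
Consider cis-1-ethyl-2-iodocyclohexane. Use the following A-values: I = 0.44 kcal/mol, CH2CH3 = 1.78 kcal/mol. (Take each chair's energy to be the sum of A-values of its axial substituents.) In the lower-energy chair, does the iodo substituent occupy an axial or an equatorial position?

axial

C1 and C2 have opposite parity, so for the cis isomer the two substituents are one axial and one equatorial in each chair.
Chair I (iodo axial, ethyl equatorial): E = 0.44 kcal/mol.
Chair II (iodo equatorial, ethyl axial): E = 1.78 kcal/mol.
Chair I is the more stable (lower-energy) conformer, and in that chair the iodo group is axial.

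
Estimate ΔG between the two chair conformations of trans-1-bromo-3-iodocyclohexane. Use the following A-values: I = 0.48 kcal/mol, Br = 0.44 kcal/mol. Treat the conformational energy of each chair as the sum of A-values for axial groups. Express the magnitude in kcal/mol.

C1 and C3 have the same parity, so for the trans isomer the two substituents are one axial and one equatorial in each chair.
Chair I (iodo axial, bromo equatorial): E = 0.48 kcal/mol.
Chair II (iodo equatorial, bromo axial): E = 0.44 kcal/mol.
ΔE = 0.48 − 0.44 = 0.04 kcal/mol; chair II is more stable.

0.04 kcal/mol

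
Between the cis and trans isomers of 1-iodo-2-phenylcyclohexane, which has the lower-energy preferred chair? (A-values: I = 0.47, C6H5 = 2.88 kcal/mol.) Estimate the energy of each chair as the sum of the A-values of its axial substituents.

At 1,2 positions (parity opposite): cis → (a,e or e,a); trans → (e,e or a,a).
Best chair for cis: E = 0.47 kcal/mol; best chair for trans: E = 0.00 kcal/mol.
The trans isomer is lower by 0.47 kcal/mol.

trans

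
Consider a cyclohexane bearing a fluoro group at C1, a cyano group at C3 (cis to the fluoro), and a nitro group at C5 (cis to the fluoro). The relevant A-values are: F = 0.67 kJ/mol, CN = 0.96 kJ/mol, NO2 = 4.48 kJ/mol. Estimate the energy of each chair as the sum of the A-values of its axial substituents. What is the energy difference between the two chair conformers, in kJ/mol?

6.11 kJ/mol

Chair I (fluoro axial, cyano axial, nitro axial): E = 6.11 kJ/mol.
Chair II (fluoro equatorial, cyano equatorial, nitro equatorial): E = 0.00 kJ/mol.
ΔE = 6.11 − 0.00 = 6.11 kJ/mol; chair II is more stable.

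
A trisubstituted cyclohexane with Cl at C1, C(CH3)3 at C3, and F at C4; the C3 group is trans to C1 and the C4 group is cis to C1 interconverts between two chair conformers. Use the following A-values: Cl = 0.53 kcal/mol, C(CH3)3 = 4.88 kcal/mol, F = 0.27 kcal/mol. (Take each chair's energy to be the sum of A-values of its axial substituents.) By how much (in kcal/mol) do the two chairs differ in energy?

Chair I (chloro axial, tert-butyl equatorial, fluoro equatorial): E = 0.53 kcal/mol.
Chair II (chloro equatorial, tert-butyl axial, fluoro axial): E = 5.15 kcal/mol.
ΔE = 5.15 − 0.53 = 4.62 kcal/mol; chair I is more stable.

4.62 kcal/mol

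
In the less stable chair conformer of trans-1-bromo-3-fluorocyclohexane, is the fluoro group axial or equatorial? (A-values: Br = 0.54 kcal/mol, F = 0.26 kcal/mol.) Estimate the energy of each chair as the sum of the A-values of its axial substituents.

C1 and C3 have the same parity, so for the trans isomer the two substituents are one axial and one equatorial in each chair.
Chair I (bromo axial, fluoro equatorial): E = 0.54 kcal/mol.
Chair II (bromo equatorial, fluoro axial): E = 0.26 kcal/mol.
Chair I is the less stable (higher-energy) conformer, and in that chair the fluoro group is equatorial.

equatorial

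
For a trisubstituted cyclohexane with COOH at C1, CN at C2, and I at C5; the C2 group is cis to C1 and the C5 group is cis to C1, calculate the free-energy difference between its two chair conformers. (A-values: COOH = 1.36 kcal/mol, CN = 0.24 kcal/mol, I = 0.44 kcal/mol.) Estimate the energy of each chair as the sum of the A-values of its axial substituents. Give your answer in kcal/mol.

1.56 kcal/mol

Chair I (carboxyl axial, cyano equatorial, iodo axial): E = 1.80 kcal/mol.
Chair II (carboxyl equatorial, cyano axial, iodo equatorial): E = 0.24 kcal/mol.
ΔE = 1.80 − 0.24 = 1.56 kcal/mol; chair II is more stable.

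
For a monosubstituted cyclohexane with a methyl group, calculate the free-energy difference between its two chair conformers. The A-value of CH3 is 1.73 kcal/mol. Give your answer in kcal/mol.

A monosubstituted cyclohexane has one chair with the methyl group axial (E = A = 1.73 kcal/mol) and one with it equatorial (E = 0).
ΔE = 1.73 − 0 = 1.73 kcal/mol.

1.73 kcal/mol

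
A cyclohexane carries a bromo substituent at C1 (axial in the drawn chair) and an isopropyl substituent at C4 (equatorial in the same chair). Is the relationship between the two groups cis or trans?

cis

C1 and C4 have opposite parity, so their axial bonds point in opposite directions.
With opposite-parity carbons, two substituents on the same face are one axial and one equatorial; opposite faces give both axial or both equatorial.
Here the groups are axial/equatorial → same face → cis.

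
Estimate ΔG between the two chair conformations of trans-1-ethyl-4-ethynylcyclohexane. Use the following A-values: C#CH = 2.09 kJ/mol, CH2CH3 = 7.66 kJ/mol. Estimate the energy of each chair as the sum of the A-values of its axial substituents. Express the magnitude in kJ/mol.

9.75 kJ/mol

C1 and C4 have opposite parity, so for the trans isomer the two substituents are e,e in one chair and a,a in the other.
Chair I (ethynyl axial, ethyl axial): E = 9.75 kJ/mol.
Chair II (ethynyl equatorial, ethyl equatorial): E = 0.00 kJ/mol.
ΔE = 9.75 − 0.00 = 9.75 kJ/mol; chair II is more stable.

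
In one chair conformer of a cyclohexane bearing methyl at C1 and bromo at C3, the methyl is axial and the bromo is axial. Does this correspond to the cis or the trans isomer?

cis

C1 and C3 have the same parity, so their axial bonds point in the same direction.
With same-parity carbons, two substituents on the same face are both axial or both equatorial; opposite faces give one of each.
Here the groups are axial/axial → same face → cis.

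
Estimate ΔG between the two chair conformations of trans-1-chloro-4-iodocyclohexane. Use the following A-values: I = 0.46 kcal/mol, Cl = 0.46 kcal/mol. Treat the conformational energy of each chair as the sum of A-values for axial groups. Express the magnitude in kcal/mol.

C1 and C4 have opposite parity, so for the trans isomer the two substituents are e,e in one chair and a,a in the other.
Chair I (iodo axial, chloro axial): E = 0.92 kcal/mol.
Chair II (iodo equatorial, chloro equatorial): E = 0.00 kcal/mol.
ΔE = 0.92 − 0.00 = 0.92 kcal/mol; chair II is more stable.

0.92 kcal/mol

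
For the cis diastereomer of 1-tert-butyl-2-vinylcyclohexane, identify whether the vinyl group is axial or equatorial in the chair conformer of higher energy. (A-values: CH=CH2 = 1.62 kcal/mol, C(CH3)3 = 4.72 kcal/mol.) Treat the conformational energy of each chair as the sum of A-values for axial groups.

equatorial

C1 and C2 have opposite parity, so for the cis isomer the two substituents are one axial and one equatorial in each chair.
Chair I (vinyl axial, tert-butyl equatorial): E = 1.62 kcal/mol.
Chair II (vinyl equatorial, tert-butyl axial): E = 4.72 kcal/mol.
Chair II is the less stable (higher-energy) conformer, and in that chair the vinyl group is equatorial.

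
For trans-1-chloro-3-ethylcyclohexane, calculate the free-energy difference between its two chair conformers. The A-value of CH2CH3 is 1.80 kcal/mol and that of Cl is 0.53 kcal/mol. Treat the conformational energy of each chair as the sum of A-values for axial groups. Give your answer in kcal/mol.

1.27 kcal/mol

C1 and C3 have the same parity, so for the trans isomer the two substituents are one axial and one equatorial in each chair.
Chair I (ethyl axial, chloro equatorial): E = 1.80 kcal/mol.
Chair II (ethyl equatorial, chloro axial): E = 0.53 kcal/mol.
ΔE = 1.80 − 0.53 = 1.27 kcal/mol; chair II is more stable.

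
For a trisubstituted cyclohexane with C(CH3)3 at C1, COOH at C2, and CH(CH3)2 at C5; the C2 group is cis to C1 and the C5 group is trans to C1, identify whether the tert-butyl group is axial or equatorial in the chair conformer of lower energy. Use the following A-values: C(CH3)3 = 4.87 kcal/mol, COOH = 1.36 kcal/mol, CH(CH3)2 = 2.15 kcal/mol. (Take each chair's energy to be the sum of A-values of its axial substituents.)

equatorial

Chair I (tert-butyl axial, carboxyl equatorial, isopropyl equatorial): E = 4.87 kcal/mol.
Chair II (tert-butyl equatorial, carboxyl axial, isopropyl axial): E = 3.51 kcal/mol.
Chair II is the more stable (lower-energy) conformer, and in that chair the tert-butyl group is equatorial.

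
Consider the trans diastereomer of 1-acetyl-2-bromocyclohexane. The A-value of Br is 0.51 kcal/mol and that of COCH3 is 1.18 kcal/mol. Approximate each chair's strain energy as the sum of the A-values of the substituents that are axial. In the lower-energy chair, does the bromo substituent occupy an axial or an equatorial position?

C1 and C2 have opposite parity, so for the trans isomer the two substituents are e,e in one chair and a,a in the other.
Chair I (bromo axial, acetyl axial): E = 1.69 kcal/mol.
Chair II (bromo equatorial, acetyl equatorial): E = 0.00 kcal/mol.
Chair II is the more stable (lower-energy) conformer, and in that chair the bromo group is equatorial.

equatorial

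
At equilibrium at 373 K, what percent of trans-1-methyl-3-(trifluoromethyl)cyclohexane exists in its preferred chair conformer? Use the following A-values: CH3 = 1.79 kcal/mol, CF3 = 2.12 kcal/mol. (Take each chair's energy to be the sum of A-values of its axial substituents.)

C1 and C3 have the same parity, so for the trans isomer the two substituents are one axial and one equatorial in each chair.
Chair I (methyl axial, trifluoromethyl equatorial): E = 1.79 kcal/mol; chair II (methyl equatorial, trifluoromethyl axial): E = 2.12 kcal/mol.
ΔG = 0.33 kcal/mol between the two chairs.
K = exp(ΔG/RT) with R = 1.987×10⁻³ kcal mol⁻¹ K⁻¹ and T = 373 K gives K ≈ 1.56.
Fraction in the lower-energy chair = K/(K+1) = 61.0%.

61.0%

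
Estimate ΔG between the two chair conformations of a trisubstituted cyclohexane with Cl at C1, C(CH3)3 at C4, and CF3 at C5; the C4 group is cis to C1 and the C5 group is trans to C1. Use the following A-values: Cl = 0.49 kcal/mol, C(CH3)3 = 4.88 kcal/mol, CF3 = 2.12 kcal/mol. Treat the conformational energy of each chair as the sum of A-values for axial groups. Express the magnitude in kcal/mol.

Chair I (chloro axial, tert-butyl equatorial, trifluoromethyl equatorial): E = 0.49 kcal/mol.
Chair II (chloro equatorial, tert-butyl axial, trifluoromethyl axial): E = 7.00 kcal/mol.
ΔE = 7.00 − 0.49 = 6.51 kcal/mol; chair I is more stable.

6.51 kcal/mol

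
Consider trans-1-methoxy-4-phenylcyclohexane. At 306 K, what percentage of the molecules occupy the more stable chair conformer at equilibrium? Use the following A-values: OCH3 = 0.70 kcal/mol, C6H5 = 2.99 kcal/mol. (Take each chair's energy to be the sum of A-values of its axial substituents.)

99.8%

C1 and C4 have opposite parity, so for the trans isomer the two substituents are e,e in one chair and a,a in the other.
Chair I (methoxy axial, phenyl axial): E = 3.69 kcal/mol; chair II (methoxy equatorial, phenyl equatorial): E = 0.00 kcal/mol.
ΔG = 3.69 kcal/mol between the two chairs.
K = exp(ΔG/RT) with R = 1.987×10⁻³ kcal mol⁻¹ K⁻¹ and T = 306 K gives K ≈ 432.
Fraction in the lower-energy chair = K/(K+1) = 99.8%.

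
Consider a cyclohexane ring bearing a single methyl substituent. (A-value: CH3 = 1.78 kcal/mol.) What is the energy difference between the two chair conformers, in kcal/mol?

1.78 kcal/mol

A monosubstituted cyclohexane has one chair with the methyl group axial (E = A = 1.78 kcal/mol) and one with it equatorial (E = 0).
ΔE = 1.78 − 0 = 1.78 kcal/mol.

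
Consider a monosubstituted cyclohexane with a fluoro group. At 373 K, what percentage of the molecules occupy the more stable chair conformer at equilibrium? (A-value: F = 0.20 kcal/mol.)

56.7%

One chair has the fluoro group axial (E = 0.20 kcal/mol) and the other has it equatorial (E = 0).
ΔG = 0.20 kcal/mol between the two chairs.
K = exp(ΔG/RT) with R = 1.987×10⁻³ kcal mol⁻¹ K⁻¹ and T = 373 K gives K ≈ 1.31.
Fraction in the lower-energy chair = K/(K+1) = 56.7%.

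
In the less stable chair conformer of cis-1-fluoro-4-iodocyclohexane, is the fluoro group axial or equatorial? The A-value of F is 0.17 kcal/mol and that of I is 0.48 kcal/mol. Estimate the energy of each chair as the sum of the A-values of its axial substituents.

equatorial

C1 and C4 have opposite parity, so for the cis isomer the two substituents are one axial and one equatorial in each chair.
Chair I (fluoro axial, iodo equatorial): E = 0.17 kcal/mol.
Chair II (fluoro equatorial, iodo axial): E = 0.48 kcal/mol.
Chair II is the less stable (higher-energy) conformer, and in that chair the fluoro group is equatorial.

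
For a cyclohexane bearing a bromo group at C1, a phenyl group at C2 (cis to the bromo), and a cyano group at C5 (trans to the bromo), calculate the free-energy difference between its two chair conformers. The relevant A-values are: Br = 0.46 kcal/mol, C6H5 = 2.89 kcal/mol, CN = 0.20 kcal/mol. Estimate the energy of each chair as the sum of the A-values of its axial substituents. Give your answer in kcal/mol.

2.63 kcal/mol

Chair I (bromo axial, phenyl equatorial, cyano equatorial): E = 0.46 kcal/mol.
Chair II (bromo equatorial, phenyl axial, cyano axial): E = 3.09 kcal/mol.
ΔE = 3.09 − 0.46 = 2.63 kcal/mol; chair I is more stable.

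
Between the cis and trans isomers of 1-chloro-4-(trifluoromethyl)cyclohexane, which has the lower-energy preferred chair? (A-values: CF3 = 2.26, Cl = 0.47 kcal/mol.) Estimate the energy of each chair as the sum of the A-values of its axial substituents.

At 1,4 positions (parity opposite): cis → (a,e or e,a); trans → (e,e or a,a).
Best chair for cis: E = 0.47 kcal/mol; best chair for trans: E = 0.00 kcal/mol.
The trans isomer is lower by 0.47 kcal/mol.

trans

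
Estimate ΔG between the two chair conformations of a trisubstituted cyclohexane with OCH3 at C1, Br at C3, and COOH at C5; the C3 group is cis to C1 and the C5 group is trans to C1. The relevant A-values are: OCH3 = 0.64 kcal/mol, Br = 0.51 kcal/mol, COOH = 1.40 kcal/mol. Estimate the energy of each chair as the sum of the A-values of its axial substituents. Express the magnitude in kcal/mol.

Chair I (methoxy axial, bromo axial, carboxyl equatorial): E = 1.15 kcal/mol.
Chair II (methoxy equatorial, bromo equatorial, carboxyl axial): E = 1.40 kcal/mol.
ΔE = 1.40 − 1.15 = 0.25 kcal/mol; chair I is more stable.

0.25 kcal/mol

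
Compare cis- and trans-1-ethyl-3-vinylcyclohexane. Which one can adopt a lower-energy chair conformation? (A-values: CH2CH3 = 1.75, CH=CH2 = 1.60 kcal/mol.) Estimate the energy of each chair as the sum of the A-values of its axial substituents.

cis

At 1,3 positions (parity same): cis → (e,e or a,a); trans → (a,e or e,a).
Best chair for cis: E = 0.00 kcal/mol; best chair for trans: E = 1.60 kcal/mol.
The cis isomer is lower by 1.60 kcal/mol.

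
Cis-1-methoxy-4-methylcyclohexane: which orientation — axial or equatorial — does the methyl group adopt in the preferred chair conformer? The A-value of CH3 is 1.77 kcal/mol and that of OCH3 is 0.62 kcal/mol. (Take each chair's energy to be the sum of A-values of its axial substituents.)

C1 and C4 have opposite parity, so for the cis isomer the two substituents are one axial and one equatorial in each chair.
Chair I (methyl axial, methoxy equatorial): E = 1.77 kcal/mol.
Chair II (methyl equatorial, methoxy axial): E = 0.62 kcal/mol.
Chair II is the more stable (lower-energy) conformer, and in that chair the methyl group is equatorial.

equatorial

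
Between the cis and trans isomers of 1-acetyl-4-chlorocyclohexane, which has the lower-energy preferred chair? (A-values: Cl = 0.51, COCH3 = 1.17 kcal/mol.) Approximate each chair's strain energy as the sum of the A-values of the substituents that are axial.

At 1,4 positions (parity opposite): cis → (a,e or e,a); trans → (e,e or a,a).
Best chair for cis: E = 0.51 kcal/mol; best chair for trans: E = 0.00 kcal/mol.
The trans isomer is lower by 0.51 kcal/mol.

trans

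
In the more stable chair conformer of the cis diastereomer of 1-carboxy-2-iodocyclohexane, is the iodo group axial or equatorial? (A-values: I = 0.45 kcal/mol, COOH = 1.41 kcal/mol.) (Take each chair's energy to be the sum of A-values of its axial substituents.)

axial

C1 and C2 have opposite parity, so for the cis isomer the two substituents are one axial and one equatorial in each chair.
Chair I (iodo axial, carboxyl equatorial): E = 0.45 kcal/mol.
Chair II (iodo equatorial, carboxyl axial): E = 1.41 kcal/mol.
Chair I is the more stable (lower-energy) conformer, and in that chair the iodo group is axial.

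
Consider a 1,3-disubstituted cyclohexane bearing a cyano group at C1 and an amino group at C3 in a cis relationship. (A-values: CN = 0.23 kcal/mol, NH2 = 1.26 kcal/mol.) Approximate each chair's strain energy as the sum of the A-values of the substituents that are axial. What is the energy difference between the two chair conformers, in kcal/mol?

1.49 kcal/mol

C1 and C3 have the same parity, so for the cis isomer the two substituents are e,e in one chair and a,a in the other.
Chair I (cyano axial, amino axial): E = 1.49 kcal/mol.
Chair II (cyano equatorial, amino equatorial): E = 0.00 kcal/mol.
ΔE = 1.49 − 0.00 = 1.49 kcal/mol; chair II is more stable.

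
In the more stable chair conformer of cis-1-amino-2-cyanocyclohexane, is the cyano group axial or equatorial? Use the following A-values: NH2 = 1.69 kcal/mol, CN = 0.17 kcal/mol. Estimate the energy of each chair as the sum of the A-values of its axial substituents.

axial

C1 and C2 have opposite parity, so for the cis isomer the two substituents are one axial and one equatorial in each chair.
Chair I (amino axial, cyano equatorial): E = 1.69 kcal/mol.
Chair II (amino equatorial, cyano axial): E = 0.17 kcal/mol.
Chair II is the more stable (lower-energy) conformer, and in that chair the cyano group is axial.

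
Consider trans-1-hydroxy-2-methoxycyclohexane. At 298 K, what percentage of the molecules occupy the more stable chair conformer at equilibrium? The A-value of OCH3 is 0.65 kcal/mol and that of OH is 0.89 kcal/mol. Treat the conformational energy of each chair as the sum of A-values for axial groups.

93.1%

C1 and C2 have opposite parity, so for the trans isomer the two substituents are e,e in one chair and a,a in the other.
Chair I (methoxy axial, hydroxyl axial): E = 1.54 kcal/mol; chair II (methoxy equatorial, hydroxyl equatorial): E = 0.00 kcal/mol.
ΔG = 1.54 kcal/mol between the two chairs.
K = exp(ΔG/RT) with R = 1.987×10⁻³ kcal mol⁻¹ K⁻¹ and T = 298 K gives K ≈ 13.5.
Fraction in the lower-energy chair = K/(K+1) = 93.1%.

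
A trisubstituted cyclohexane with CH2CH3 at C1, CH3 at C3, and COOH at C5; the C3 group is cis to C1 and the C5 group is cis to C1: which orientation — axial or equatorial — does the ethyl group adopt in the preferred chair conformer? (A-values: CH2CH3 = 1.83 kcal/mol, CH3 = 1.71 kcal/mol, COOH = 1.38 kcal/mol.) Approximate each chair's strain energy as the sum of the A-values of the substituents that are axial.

Chair I (ethyl axial, methyl axial, carboxyl axial): E = 4.92 kcal/mol.
Chair II (ethyl equatorial, methyl equatorial, carboxyl equatorial): E = 0.00 kcal/mol.
Chair II is the more stable (lower-energy) conformer, and in that chair the ethyl group is equatorial.

equatorial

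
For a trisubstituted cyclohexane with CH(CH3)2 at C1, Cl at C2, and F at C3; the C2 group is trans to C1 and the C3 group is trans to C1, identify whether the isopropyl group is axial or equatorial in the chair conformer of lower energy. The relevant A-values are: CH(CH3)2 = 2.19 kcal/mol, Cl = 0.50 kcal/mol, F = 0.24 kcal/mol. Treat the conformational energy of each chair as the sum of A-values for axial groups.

equatorial

Chair I (isopropyl axial, chloro axial, fluoro equatorial): E = 2.69 kcal/mol.
Chair II (isopropyl equatorial, chloro equatorial, fluoro axial): E = 0.24 kcal/mol.
Chair II is the more stable (lower-energy) conformer, and in that chair the isopropyl group is equatorial.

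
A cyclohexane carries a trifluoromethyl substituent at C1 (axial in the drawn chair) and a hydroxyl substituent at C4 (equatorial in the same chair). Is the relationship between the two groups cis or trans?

cis

C1 and C4 have opposite parity, so their axial bonds point in opposite directions.
With opposite-parity carbons, two substituents on the same face are one axial and one equatorial; opposite faces give both axial or both equatorial.
Here the groups are axial/equatorial → same face → cis.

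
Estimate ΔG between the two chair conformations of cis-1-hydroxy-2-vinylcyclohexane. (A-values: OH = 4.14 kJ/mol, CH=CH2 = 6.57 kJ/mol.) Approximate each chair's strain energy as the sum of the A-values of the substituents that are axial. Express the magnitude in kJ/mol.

C1 and C2 have opposite parity, so for the cis isomer the two substituents are one axial and one equatorial in each chair.
Chair I (hydroxyl axial, vinyl equatorial): E = 4.14 kJ/mol.
Chair II (hydroxyl equatorial, vinyl axial): E = 6.57 kJ/mol.
ΔE = 6.57 − 4.14 = 2.43 kJ/mol; chair I is more stable.

2.43 kJ/mol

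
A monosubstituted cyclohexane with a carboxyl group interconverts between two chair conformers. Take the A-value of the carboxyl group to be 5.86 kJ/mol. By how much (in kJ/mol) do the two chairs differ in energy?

A monosubstituted cyclohexane has one chair with the carboxyl group axial (E = A = 5.86 kJ/mol) and one with it equatorial (E = 0).
ΔE = 5.86 − 0 = 5.86 kJ/mol.

5.86 kJ/mol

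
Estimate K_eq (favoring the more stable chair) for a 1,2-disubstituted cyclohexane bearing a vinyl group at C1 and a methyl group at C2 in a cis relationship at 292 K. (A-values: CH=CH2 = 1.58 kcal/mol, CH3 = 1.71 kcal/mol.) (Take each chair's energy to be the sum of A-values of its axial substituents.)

C1 and C2 have opposite parity, so for the cis isomer the two substituents are one axial and one equatorial in each chair.
Chair I (vinyl axial, methyl equatorial): E = 1.58 kcal/mol; chair II (vinyl equatorial, methyl axial): E = 1.71 kcal/mol.
ΔG = 0.13 kcal/mol between the two chairs.
K = exp(ΔG/RT) with R = 1.987×10⁻³ kcal mol⁻¹ K⁻¹ and T = 292 K gives K ≈ 1.25.

K ≈ 1.25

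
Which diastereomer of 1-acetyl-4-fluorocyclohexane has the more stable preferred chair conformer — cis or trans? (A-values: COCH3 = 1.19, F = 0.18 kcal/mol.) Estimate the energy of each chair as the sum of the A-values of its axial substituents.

At 1,4 positions (parity opposite): cis → (a,e or e,a); trans → (e,e or a,a).
Best chair for cis: E = 0.18 kcal/mol; best chair for trans: E = 0.00 kcal/mol.
The trans isomer is lower by 0.18 kcal/mol.

trans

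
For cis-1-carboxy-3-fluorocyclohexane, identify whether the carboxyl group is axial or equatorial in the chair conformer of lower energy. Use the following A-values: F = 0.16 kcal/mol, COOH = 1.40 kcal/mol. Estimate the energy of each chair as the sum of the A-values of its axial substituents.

C1 and C3 have the same parity, so for the cis isomer the two substituents are e,e in one chair and a,a in the other.
Chair I (fluoro axial, carboxyl axial): E = 1.56 kcal/mol.
Chair II (fluoro equatorial, carboxyl equatorial): E = 0.00 kcal/mol.
Chair II is the more stable (lower-energy) conformer, and in that chair the carboxyl group is equatorial.

equatorial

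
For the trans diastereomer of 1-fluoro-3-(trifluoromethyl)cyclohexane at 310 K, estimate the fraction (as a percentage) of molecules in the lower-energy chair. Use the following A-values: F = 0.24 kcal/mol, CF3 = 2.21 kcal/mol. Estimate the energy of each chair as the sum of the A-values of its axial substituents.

C1 and C3 have the same parity, so for the trans isomer the two substituents are one axial and one equatorial in each chair.
Chair I (fluoro axial, trifluoromethyl equatorial): E = 0.24 kcal/mol; chair II (fluoro equatorial, trifluoromethyl axial): E = 2.21 kcal/mol.
ΔG = 1.97 kcal/mol between the two chairs.
K = exp(ΔG/RT) with R = 1.987×10⁻³ kcal mol⁻¹ K⁻¹ and T = 310 K gives K ≈ 24.5.
Fraction in the lower-energy chair = K/(K+1) = 96.1%.

96.1%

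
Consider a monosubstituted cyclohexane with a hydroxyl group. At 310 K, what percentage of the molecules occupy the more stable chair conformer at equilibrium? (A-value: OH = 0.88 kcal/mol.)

80.7%

One chair has the hydroxyl group axial (E = 0.88 kcal/mol) and the other has it equatorial (E = 0).
ΔG = 0.88 kcal/mol between the two chairs.
K = exp(ΔG/RT) with R = 1.987×10⁻³ kcal mol⁻¹ K⁻¹ and T = 310 K gives K ≈ 4.17.
Fraction in the lower-energy chair = K/(K+1) = 80.7%.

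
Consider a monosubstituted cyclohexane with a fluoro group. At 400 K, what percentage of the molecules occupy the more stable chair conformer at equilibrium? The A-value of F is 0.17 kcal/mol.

55.3%

One chair has the fluoro group axial (E = 0.17 kcal/mol) and the other has it equatorial (E = 0).
ΔG = 0.17 kcal/mol between the two chairs.
K = exp(ΔG/RT) with R = 1.987×10⁻³ kcal mol⁻¹ K⁻¹ and T = 400 K gives K ≈ 1.24.
Fraction in the lower-energy chair = K/(K+1) = 55.3%.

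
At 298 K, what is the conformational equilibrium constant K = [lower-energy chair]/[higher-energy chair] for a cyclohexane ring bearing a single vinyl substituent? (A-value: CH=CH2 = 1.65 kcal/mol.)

One chair has the vinyl group axial (E = 1.65 kcal/mol) and the other has it equatorial (E = 0).
ΔG = 1.65 kcal/mol between the two chairs.
K = exp(ΔG/RT) with R = 1.987×10⁻³ kcal mol⁻¹ K⁻¹ and T = 298 K gives K ≈ 16.2.

K ≈ 16.2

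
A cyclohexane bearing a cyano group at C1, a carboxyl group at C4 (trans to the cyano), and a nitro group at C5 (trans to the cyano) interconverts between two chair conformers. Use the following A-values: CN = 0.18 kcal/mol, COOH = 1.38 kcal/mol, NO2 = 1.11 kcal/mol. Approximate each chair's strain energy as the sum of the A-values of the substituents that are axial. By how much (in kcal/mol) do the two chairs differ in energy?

0.45 kcal/mol

Chair I (cyano axial, carboxyl axial, nitro equatorial): E = 1.56 kcal/mol.
Chair II (cyano equatorial, carboxyl equatorial, nitro axial): E = 1.11 kcal/mol.
ΔE = 1.56 − 1.11 = 0.45 kcal/mol; chair II is more stable.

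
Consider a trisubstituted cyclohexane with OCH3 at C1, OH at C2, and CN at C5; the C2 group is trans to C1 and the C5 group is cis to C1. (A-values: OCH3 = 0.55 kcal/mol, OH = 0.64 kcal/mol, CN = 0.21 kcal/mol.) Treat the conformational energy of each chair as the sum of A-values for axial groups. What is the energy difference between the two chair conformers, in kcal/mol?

Chair I (methoxy axial, hydroxyl axial, cyano axial): E = 1.40 kcal/mol.
Chair II (methoxy equatorial, hydroxyl equatorial, cyano equatorial): E = 0.00 kcal/mol.
ΔE = 1.40 − 0.00 = 1.40 kcal/mol; chair II is more stable.

1.40 kcal/mol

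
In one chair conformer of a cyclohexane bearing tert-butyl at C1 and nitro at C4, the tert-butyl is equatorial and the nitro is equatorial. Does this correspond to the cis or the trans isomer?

trans

C1 and C4 have opposite parity, so their axial bonds point in opposite directions.
With opposite-parity carbons, two substituents on the same face are one axial and one equatorial; opposite faces give both axial or both equatorial.
Here the groups are equatorial/equatorial → opposite face → trans.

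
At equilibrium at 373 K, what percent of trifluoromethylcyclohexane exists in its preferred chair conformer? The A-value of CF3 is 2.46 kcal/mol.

One chair has the trifluoromethyl group axial (E = 2.46 kcal/mol) and the other has it equatorial (E = 0).
ΔG = 2.46 kcal/mol between the two chairs.
K = exp(ΔG/RT) with R = 1.987×10⁻³ kcal mol⁻¹ K⁻¹ and T = 373 K gives K ≈ 27.6.
Fraction in the lower-energy chair = K/(K+1) = 96.5%.

96.5%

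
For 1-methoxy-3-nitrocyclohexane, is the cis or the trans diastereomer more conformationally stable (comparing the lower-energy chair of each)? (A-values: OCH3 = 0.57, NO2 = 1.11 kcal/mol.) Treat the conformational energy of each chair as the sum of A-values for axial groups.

At 1,3 positions (parity same): cis → (e,e or a,a); trans → (a,e or e,a).
Best chair for cis: E = 0.00 kcal/mol; best chair for trans: E = 0.57 kcal/mol.
The cis isomer is lower by 0.57 kcal/mol.

cis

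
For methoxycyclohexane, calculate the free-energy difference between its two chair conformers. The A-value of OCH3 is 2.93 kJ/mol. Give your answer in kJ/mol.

2.93 kJ/mol

A monosubstituted cyclohexane has one chair with the methoxy group axial (E = A = 2.93 kJ/mol) and one with it equatorial (E = 0).
ΔE = 2.93 − 0 = 2.93 kJ/mol.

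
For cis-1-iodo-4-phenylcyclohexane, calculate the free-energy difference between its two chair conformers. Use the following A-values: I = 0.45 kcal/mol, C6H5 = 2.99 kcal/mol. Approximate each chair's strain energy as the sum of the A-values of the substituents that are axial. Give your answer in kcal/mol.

2.54 kcal/mol

C1 and C4 have opposite parity, so for the cis isomer the two substituents are one axial and one equatorial in each chair.
Chair I (iodo axial, phenyl equatorial): E = 0.45 kcal/mol.
Chair II (iodo equatorial, phenyl axial): E = 2.99 kcal/mol.
ΔE = 2.99 − 0.45 = 2.54 kcal/mol; chair I is more stable.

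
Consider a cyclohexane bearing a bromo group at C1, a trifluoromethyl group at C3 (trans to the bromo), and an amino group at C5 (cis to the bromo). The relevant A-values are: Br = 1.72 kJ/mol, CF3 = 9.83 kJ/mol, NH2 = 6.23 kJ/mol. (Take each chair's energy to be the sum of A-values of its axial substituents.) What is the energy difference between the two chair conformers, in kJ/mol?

1.88 kJ/mol

Chair I (bromo axial, trifluoromethyl equatorial, amino axial): E = 7.95 kJ/mol.
Chair II (bromo equatorial, trifluoromethyl axial, amino equatorial): E = 9.83 kJ/mol.
ΔE = 9.83 − 7.95 = 1.88 kJ/mol; chair I is more stable.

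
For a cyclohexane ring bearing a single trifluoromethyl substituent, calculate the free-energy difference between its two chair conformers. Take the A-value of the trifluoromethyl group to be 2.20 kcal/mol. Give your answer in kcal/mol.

2.20 kcal/mol

A monosubstituted cyclohexane has one chair with the trifluoromethyl group axial (E = A = 2.20 kcal/mol) and one with it equatorial (E = 0).
ΔE = 2.20 − 0 = 2.20 kcal/mol.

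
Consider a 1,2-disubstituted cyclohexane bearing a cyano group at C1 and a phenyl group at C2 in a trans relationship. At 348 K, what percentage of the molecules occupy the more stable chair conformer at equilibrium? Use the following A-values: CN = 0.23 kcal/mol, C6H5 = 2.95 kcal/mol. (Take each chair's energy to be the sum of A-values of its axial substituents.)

C1 and C2 have opposite parity, so for the trans isomer the two substituents are e,e in one chair and a,a in the other.
Chair I (cyano axial, phenyl axial): E = 3.18 kcal/mol; chair II (cyano equatorial, phenyl equatorial): E = 0.00 kcal/mol.
ΔG = 3.18 kcal/mol between the two chairs.
K = exp(ΔG/RT) with R = 1.987×10⁻³ kcal mol⁻¹ K⁻¹ and T = 348 K gives K ≈ 99.4.
Fraction in the lower-energy chair = K/(K+1) = 99.0%.

99.0%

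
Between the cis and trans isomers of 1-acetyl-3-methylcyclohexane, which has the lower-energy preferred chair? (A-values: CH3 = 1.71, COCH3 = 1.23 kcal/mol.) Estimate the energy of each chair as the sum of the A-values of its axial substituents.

At 1,3 positions (parity same): cis → (e,e or a,a); trans → (a,e or e,a).
Best chair for cis: E = 0.00 kcal/mol; best chair for trans: E = 1.23 kcal/mol.
The cis isomer is lower by 1.23 kcal/mol.

cis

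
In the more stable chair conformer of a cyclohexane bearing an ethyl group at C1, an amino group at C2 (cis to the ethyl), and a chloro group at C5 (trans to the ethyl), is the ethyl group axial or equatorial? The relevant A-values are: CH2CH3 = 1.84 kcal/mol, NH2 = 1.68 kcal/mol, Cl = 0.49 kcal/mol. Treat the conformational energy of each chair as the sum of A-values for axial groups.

axial

Chair I (ethyl axial, amino equatorial, chloro equatorial): E = 1.84 kcal/mol.
Chair II (ethyl equatorial, amino axial, chloro axial): E = 2.17 kcal/mol.
Chair I is the more stable (lower-energy) conformer, and in that chair the ethyl group is axial.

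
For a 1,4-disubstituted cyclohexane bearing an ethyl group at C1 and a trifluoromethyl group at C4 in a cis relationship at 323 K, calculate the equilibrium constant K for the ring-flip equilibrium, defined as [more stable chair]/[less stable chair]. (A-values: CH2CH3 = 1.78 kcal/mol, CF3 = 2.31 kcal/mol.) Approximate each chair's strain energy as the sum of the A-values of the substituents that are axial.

K ≈ 2.28

C1 and C4 have opposite parity, so for the cis isomer the two substituents are one axial and one equatorial in each chair.
Chair I (ethyl axial, trifluoromethyl equatorial): E = 1.78 kcal/mol; chair II (ethyl equatorial, trifluoromethyl axial): E = 2.31 kcal/mol.
ΔG = 0.53 kcal/mol between the two chairs.
K = exp(ΔG/RT) with R = 1.987×10⁻³ kcal mol⁻¹ K⁻¹ and T = 323 K gives K ≈ 2.28.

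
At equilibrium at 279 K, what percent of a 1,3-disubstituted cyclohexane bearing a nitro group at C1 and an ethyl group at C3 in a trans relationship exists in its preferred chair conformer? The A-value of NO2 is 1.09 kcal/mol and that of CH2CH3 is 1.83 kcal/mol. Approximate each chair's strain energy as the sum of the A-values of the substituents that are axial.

C1 and C3 have the same parity, so for the trans isomer the two substituents are one axial and one equatorial in each chair.
Chair I (nitro axial, ethyl equatorial): E = 1.09 kcal/mol; chair II (nitro equatorial, ethyl axial): E = 1.83 kcal/mol.
ΔG = 0.74 kcal/mol between the two chairs.
K = exp(ΔG/RT) with R = 1.987×10⁻³ kcal mol⁻¹ K⁻¹ and T = 279 K gives K ≈ 3.8.
Fraction in the lower-energy chair = K/(K+1) = 79.2%.

79.2%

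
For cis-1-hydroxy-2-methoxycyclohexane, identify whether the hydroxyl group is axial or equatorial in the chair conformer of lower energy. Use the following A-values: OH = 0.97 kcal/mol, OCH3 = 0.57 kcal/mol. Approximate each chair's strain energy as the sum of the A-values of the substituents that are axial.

equatorial

C1 and C2 have opposite parity, so for the cis isomer the two substituents are one axial and one equatorial in each chair.
Chair I (hydroxyl axial, methoxy equatorial): E = 0.97 kcal/mol.
Chair II (hydroxyl equatorial, methoxy axial): E = 0.57 kcal/mol.
Chair II is the more stable (lower-energy) conformer, and in that chair the hydroxyl group is equatorial.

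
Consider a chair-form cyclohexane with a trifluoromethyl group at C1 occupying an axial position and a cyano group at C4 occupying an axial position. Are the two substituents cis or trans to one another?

trans

C1 and C4 have opposite parity, so their axial bonds point in opposite directions.
With opposite-parity carbons, two substituents on the same face are one axial and one equatorial; opposite faces give both axial or both equatorial.
Here the groups are axial/axial → opposite face → trans.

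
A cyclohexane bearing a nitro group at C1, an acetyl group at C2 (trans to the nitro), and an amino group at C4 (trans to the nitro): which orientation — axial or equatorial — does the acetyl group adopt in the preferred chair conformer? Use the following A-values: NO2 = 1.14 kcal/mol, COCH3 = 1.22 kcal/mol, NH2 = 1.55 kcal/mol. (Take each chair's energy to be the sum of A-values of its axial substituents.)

Chair I (nitro axial, acetyl axial, amino axial): E = 3.91 kcal/mol.
Chair II (nitro equatorial, acetyl equatorial, amino equatorial): E = 0.00 kcal/mol.
Chair II is the more stable (lower-energy) conformer, and in that chair the acetyl group is equatorial.

equatorial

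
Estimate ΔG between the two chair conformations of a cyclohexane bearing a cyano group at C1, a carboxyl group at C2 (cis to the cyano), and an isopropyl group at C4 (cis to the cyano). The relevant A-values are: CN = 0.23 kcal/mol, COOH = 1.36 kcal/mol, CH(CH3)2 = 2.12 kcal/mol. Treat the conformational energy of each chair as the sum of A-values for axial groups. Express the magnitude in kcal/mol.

Chair I (cyano axial, carboxyl equatorial, isopropyl equatorial): E = 0.23 kcal/mol.
Chair II (cyano equatorial, carboxyl axial, isopropyl axial): E = 3.48 kcal/mol.
ΔE = 3.48 − 0.23 = 3.25 kcal/mol; chair I is more stable.

3.25 kcal/mol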